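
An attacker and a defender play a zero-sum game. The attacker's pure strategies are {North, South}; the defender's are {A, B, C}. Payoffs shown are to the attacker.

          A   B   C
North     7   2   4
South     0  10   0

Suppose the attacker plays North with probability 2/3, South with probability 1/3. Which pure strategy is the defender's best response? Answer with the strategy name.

C

If the defender plays A, the attacker's expected payoff is (2/3)·7 + (1/3)·0 = 14/3.
If the defender plays B, the attacker's expected payoff is (2/3)·2 + (1/3)·10 = 14/3.
If the defender plays C, the attacker's expected payoff is (2/3)·4 + (1/3)·0 = 8/3.
The defender minimizes the attacker's payoff; the smallest is 8/3, so the best response is C.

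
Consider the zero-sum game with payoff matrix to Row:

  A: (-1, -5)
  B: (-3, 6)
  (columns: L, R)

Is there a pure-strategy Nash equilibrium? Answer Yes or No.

Row minima: A → -5, B → -3; maximin = -3.
Column maxima: L → -1, R → 6; minimax = -1.
-3 ≠ -1, so no pure-strategy equilibrium exists.

No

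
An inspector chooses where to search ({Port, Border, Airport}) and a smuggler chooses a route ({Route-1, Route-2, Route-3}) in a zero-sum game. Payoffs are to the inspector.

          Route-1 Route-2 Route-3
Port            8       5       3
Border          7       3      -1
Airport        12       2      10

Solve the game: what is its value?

Row minima: Port → 3, Border → -1, Airport → 2; maximin = 3.
Column maxima: Route-1 → 12, Route-2 → 5, Route-3 → 10; minimax = 5.
3 ≠ 5, so there is no saddle point; optimal play is mixed.
Border is strictly dominated by Port, so the inspector never plays it.
Route-1 is strictly dominated by Route-2 (it gives the inspector strictly more in every row), so the smuggler never plays it.
On the remaining 2×2 (Port, Airport vs Route-2, Route-3):
Let the inspector play Port with probability p. Expected payoff against Route-2: 5p + 2(1−p) = 3p + 2; against Route-3: 3p + 10(1−p) = −7p + 10.
Setting these equal: 3p + 2 = −7p + 10 ⇒ 10p = 8 ⇒ p = 4/5, and the value is (3)·(4/5) + 2 = 22/5.
For the smuggler: with q = P(Route-2), equating Port's and Airport's payoffs gives 2q + 3 = −8q + 10 ⇒ q = 7/10.

22/5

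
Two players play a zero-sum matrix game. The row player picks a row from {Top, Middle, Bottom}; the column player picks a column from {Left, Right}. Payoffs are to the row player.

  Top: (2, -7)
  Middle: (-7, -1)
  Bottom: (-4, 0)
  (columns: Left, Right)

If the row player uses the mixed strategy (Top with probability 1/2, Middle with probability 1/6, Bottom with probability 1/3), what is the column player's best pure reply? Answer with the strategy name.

If the column player plays Left, the row player's expected payoff is (1/2)·2 + (1/6)·(-7) + (1/3)·(-4) = -3/2.
If the column player plays Right, the row player's expected payoff is (1/2)·(-7) + (1/6)·(-1) + (1/3)·0 = -11/3.
The column player minimizes the row player's payoff; the smallest is -11/3, so the best response is Right.

Right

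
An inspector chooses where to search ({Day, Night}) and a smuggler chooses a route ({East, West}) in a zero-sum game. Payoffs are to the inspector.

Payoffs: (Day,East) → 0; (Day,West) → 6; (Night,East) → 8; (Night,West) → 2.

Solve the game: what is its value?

Row minima: Day → 0, Night → 2; maximin = 2.
Column maxima: East → 8, West → 6; minimax = 6.
2 ≠ 6, so there is no saddle point; optimal play is mixed.
Let the inspector play Day with probability p. Expected payoff against East: 0p + 8(1−p) = −8p + 8; against West: 6p + 2(1−p) = 4p + 2.
Setting these equal: −8p + 8 = 4p + 2 ⇒ −12p = -6 ⇒ p = 1/2, and the value is (-8)·(1/2) + 8 = 4.
For the smuggler: with q = P(East), equating Day's and Night's payoffs gives −6q + 6 = 6q + 2 ⇒ q = 1/3.

4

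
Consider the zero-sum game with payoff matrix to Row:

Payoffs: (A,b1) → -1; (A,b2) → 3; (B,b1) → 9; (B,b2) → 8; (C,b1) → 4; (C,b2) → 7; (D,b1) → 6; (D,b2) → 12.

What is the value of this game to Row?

60/7

Row minima: A → -1, B → 8, C → 4, D → 6; maximin = 8.
Column maxima: b1 → 9, b2 → 12; minimax = 9.
8 ≠ 9, so there is no saddle point; optimal play is mixed.
A is strictly dominated by B, so Row never plays it.
C is strictly dominated by B, so Row never plays it.
On the remaining 2×2 (B, D vs b1, b2):
Let Row play B with probability p. Expected payoff against b1: 9p + 6(1−p) = 3p + 6; against b2: 8p + 12(1−p) = −4p + 12.
Setting these equal: 3p + 6 = −4p + 12 ⇒ 7p = 6 ⇒ p = 6/7, and the value is (3)·(6/7) + 6 = 60/7.
For Column: with q = P(b1), equating B's and D's payoffs gives q + 8 = −6q + 12 ⇒ q = 4/7.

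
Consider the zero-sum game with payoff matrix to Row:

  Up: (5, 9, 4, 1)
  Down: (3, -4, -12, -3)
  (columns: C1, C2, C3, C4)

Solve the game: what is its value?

Row minima: Up → 1, Down → -12; maximin = 1.
Column maxima: C1 → 5, C2 → 9, C3 → 4, C4 → 1; minimax = 1.
Since maximin = minimax = 1, there is a saddle point and the value is 1.

1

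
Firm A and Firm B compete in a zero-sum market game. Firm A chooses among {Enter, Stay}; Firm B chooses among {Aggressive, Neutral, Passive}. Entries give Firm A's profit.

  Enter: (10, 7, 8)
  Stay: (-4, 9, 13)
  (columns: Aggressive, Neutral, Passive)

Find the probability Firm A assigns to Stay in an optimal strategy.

3/16

Row minima: Enter → 7, Stay → -4; maximin = 7.
Column maxima: Aggressive → 10, Neutral → 9, Passive → 13; minimax = 9.
7 ≠ 9, so there is no saddle point; optimal play is mixed.
Passive is strictly dominated by Neutral (it gives Firm A strictly more in every row), so Firm B never plays it.
On the remaining 2×2 (Enter, Stay vs Aggressive, Neutral):
Let Firm A play Enter with probability p. Expected payoff against Aggressive: 10p + (-4)(1−p) = 14p − 4; against Neutral: 7p + 9(1−p) = −2p + 9.
Setting these equal: 14p − 4 = −2p + 9 ⇒ 16p = 13 ⇒ p = 13/16, and the value is (14)·(13/16) − 4 = 59/8.
For Firm B: with q = P(Aggressive), equating Enter's and Stay's payoffs gives 3q + 7 = −13q + 9 ⇒ q = 1/8.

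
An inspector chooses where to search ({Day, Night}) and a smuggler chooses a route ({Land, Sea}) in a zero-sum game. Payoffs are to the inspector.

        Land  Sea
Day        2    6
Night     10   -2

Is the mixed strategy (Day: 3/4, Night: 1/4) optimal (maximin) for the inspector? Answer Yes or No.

Yes

Against Land this mix gives (3/4)·2 + (1/4)·10 = 4.
Against Sea this mix gives (3/4)·6 + (1/4)·(-2) = 4.
All of the smuggler's active replies (Land, Sea) yield 4, and no column does worse for the inspector. The mix makes the smuggler indifferent and guarantees 4, so it is optimal.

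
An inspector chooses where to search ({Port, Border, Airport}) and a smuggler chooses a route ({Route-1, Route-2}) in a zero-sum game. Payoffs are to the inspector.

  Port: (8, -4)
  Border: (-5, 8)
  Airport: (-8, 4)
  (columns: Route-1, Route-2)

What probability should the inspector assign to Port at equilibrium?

13/25

Row minima: Port → -4, Border → -5, Airport → -8; maximin = -4.
Column maxima: Route-1 → 8, Route-2 → 8; minimax = 8.
-4 ≠ 8, so there is no saddle point; optimal play is mixed.
Airport is strictly dominated by Border, so the inspector never plays it.
On the remaining 2×2 (Port, Border vs Route-1, Route-2):
Let the inspector play Port with probability p. Expected payoff against Route-1: 8p + (-5)(1−p) = 13p − 5; against Route-2: (-4)p + 8(1−p) = −12p + 8.
Setting these equal: 13p − 5 = −12p + 8 ⇒ 25p = 13 ⇒ p = 13/25, and the value is (13)·(13/25) − 5 = 44/25.
For the smuggler: with q = P(Route-1), equating Port's and Border's payoffs gives 12q − 4 = −13q + 8 ⇒ q = 12/25.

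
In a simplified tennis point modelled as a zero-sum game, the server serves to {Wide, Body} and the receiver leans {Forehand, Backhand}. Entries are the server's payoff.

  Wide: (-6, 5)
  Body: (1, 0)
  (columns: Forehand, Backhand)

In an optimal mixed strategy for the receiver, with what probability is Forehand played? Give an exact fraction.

Row minima: Wide → -6, Body → 0; maximin = 0.
Column maxima: Forehand → 1, Backhand → 5; minimax = 1.
0 ≠ 1, so there is no saddle point; optimal play is mixed.
Let the server play Wide with probability p. Expected payoff against Forehand: (-6)p + 1(1−p) = −7p + 1; against Backhand: 5p + 0(1−p) = 5p.
Setting these equal: −7p + 1 = 5p ⇒ −12p = -1 ⇒ p = 1/12, and the value is (-7)·(1/12) + 1 = 5/12.
For the receiver: with q = P(Forehand), equating Wide's and Body's payoffs gives −11q + 5 = q ⇒ q = 5/12.

5/12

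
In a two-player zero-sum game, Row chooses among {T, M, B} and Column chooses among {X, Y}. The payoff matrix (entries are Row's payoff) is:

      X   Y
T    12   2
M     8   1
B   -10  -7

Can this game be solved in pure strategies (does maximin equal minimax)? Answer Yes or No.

Yes

Row minima: T → 2, M → 1, B → -10; maximin = 2.
Column maxima: X → 12, Y → 2; minimax = 2.
maximin = minimax = 2, so a saddle point exists.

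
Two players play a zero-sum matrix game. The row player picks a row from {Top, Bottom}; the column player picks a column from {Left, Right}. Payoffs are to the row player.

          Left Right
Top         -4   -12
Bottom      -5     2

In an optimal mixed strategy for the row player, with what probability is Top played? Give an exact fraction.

Row minima: Top → -12, Bottom → -5; maximin = -5.
Column maxima: Left → -4, Right → 2; minimax = -4.
-5 ≠ -4, so there is no saddle point; optimal play is mixed.
Let the row player play Top with probability p. Expected payoff against Left: (-4)p + (-5)(1−p) = p − 5; against Right: (-12)p + 2(1−p) = −14p + 2.
Setting these equal: p − 5 = −14p + 2 ⇒ 15p = 7 ⇒ p = 7/15, and the value is (1)·(7/15) − 5 = -68/15.
For the column player: with q = P(Left), equating Top's and Bottom's payoffs gives 8q − 12 = −7q + 2 ⇒ q = 14/15.

7/15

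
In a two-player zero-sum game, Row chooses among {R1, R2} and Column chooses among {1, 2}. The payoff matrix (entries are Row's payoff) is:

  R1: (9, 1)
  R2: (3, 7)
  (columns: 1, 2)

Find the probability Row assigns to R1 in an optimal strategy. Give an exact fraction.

Row minima: R1 → 1, R2 → 3; maximin = 3.
Column maxima: 1 → 9, 2 → 7; minimax = 7.
3 ≠ 7, so there is no saddle point; optimal play is mixed.
Let Row play R1 with probability p. Expected payoff against 1: 9p + 3(1−p) = 6p + 3; against 2: 1p + 7(1−p) = −6p + 7.
Setting these equal: 6p + 3 = −6p + 7 ⇒ 12p = 4 ⇒ p = 1/3, and the value is (6)·(1/3) + 3 = 5.
For Column: with q = P(1), equating R1's and R2's payoffs gives 8q + 1 = −4q + 7 ⇒ q = 1/2.

1/3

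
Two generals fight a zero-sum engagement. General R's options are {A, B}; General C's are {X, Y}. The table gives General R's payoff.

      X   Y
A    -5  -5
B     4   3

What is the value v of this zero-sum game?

3

Row minima: A → -5, B → 3; maximin = 3.
Column maxima: X → 4, Y → 3; minimax = 3.
Since maximin = minimax = 3, there is a saddle point and the value is 3.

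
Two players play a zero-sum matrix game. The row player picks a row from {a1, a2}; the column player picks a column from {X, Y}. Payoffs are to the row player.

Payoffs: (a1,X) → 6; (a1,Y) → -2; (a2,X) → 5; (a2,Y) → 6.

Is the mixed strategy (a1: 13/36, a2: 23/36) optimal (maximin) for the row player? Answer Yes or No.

No

Against X this mix gives (13/36)·6 + (23/36)·5 = 193/36.
Against Y this mix gives (13/36)·(-2) + (23/36)·6 = 28/9.
The column player will play Y, holding the row player to 28/9. Shifting weight toward the row that does better against Y would raise this floor (the equalizing mix achieves 46/9 against both Y and X), so the proposed strategy is not optimal.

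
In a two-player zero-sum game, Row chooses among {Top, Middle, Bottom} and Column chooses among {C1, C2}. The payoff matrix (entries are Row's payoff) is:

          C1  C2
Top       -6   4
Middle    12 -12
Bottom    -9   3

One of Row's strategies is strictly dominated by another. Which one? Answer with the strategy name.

Bottom

Top gives a strictly higher payoff than Bottom against every column: -6 > -9, 4 > 3.
So Bottom is strictly dominated and Row never plays it.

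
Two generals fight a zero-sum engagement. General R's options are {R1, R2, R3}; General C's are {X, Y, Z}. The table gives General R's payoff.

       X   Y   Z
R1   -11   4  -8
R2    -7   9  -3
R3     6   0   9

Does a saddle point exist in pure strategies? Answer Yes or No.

Row minima: R1 → -11, R2 → -7, R3 → 0; maximin = 0.
Column maxima: X → 6, Y → 9, Z → 9; minimax = 6.
0 ≠ 6, so no pure-strategy equilibrium exists.

No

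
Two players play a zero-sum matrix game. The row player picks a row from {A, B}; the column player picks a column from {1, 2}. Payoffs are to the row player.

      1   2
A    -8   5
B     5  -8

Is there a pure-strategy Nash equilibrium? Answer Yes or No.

Row minima: A → -8, B → -8; maximin = -8.
Column maxima: 1 → 5, 2 → 5; minimax = 5.
-8 ≠ 5, so no pure-strategy equilibrium exists.

No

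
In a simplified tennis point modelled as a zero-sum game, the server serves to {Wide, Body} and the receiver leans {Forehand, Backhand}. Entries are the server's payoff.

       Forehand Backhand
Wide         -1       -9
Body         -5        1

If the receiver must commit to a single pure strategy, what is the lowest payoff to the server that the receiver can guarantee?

Column maxima: Forehand → -1, Backhand → 1.
The smallest of these is -1.

-1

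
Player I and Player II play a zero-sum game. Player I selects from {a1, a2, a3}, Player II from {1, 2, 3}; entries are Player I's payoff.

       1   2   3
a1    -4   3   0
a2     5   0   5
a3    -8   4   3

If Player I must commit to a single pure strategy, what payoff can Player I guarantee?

Row minima: a1 → -4, a2 → 0, a3 → -8.
The best of these is 0.

0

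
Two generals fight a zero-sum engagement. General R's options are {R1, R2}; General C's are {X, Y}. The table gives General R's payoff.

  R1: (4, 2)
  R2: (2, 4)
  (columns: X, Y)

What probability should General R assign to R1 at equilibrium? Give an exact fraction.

1/2

Row minima: R1 → 2, R2 → 2; maximin = 2.
Column maxima: X → 4, Y → 4; minimax = 4.
2 ≠ 4, so there is no saddle point; optimal play is mixed.
Let General R play R1 with probability p. Expected payoff against X: 4p + 2(1−p) = 2p + 2; against Y: 2p + 4(1−p) = −2p + 4.
Setting these equal: 2p + 2 = −2p + 4 ⇒ 4p = 2 ⇒ p = 1/2, and the value is (2)·(1/2) + 2 = 3.
For General C: with q = P(X), equating R1's and R2's payoffs gives 2q + 2 = −2q + 4 ⇒ q = 1/2.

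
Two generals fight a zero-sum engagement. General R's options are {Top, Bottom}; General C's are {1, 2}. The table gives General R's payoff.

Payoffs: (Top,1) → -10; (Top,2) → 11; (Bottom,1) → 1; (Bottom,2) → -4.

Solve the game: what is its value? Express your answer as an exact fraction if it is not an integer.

-29/26

Row minima: Top → -10, Bottom → -4; maximin = -4.
Column maxima: 1 → 1, 2 → 11; minimax = 1.
-4 ≠ 1, so there is no saddle point; optimal play is mixed.
Let General R play Top with probability p. Expected payoff against 1: (-10)p + 1(1−p) = −11p + 1; against 2: 11p + (-4)(1−p) = 15p − 4.
Setting these equal: −11p + 1 = 15p − 4 ⇒ −26p = -5 ⇒ p = 5/26, and the value is (-11)·(5/26) + 1 = -29/26.
For General C: with q = P(1), equating Top's and Bottom's payoffs gives −21q + 11 = 5q − 4 ⇒ q = 15/26.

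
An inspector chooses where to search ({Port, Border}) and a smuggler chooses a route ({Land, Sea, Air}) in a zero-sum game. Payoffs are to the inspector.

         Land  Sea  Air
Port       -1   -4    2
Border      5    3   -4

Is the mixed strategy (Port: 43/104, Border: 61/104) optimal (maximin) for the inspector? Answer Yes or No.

No

Against Land this mix gives (43/104)·(-1) + (61/104)·5 = 131/52.
Against Sea this mix gives (43/104)·(-4) + (61/104)·3 = 11/104.
Against Air this mix gives (43/104)·2 + (61/104)·(-4) = -79/52.
The smuggler will play Air, holding the inspector to -79/52. Shifting weight toward the row that does better against Air would raise this floor (the equalizing mix achieves -10/13 against both Air and Sea), so the proposed strategy is not optimal.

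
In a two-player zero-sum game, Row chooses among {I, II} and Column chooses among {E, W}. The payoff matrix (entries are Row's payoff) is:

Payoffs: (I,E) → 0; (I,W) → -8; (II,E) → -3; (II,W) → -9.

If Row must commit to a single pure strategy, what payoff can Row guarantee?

-8

Row minima: I → -8, II → -9.
The best of these is -8.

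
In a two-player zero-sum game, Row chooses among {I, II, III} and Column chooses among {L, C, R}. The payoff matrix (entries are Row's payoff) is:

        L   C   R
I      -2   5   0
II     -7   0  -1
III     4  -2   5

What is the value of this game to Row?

16/13

Row minima: I → -2, II → -7, III → -2; maximin = -2.
Column maxima: L → 4, C → 5, R → 5; minimax = 4.
-2 ≠ 4, so there is no saddle point; optimal play is mixed.
II is strictly dominated by I, so Row never plays it.
R is strictly dominated by L (it gives Row strictly more in every row), so Column never plays it.
On the remaining 2×2 (I, III vs L, C):
Let Row play I with probability p. Expected payoff against L: (-2)p + 4(1−p) = −6p + 4; against C: 5p + (-2)(1−p) = 7p − 2.
Setting these equal: −6p + 4 = 7p − 2 ⇒ −13p = -6 ⇒ p = 6/13, and the value is (-6)·(6/13) + 4 = 16/13.
For Column: with q = P(L), equating I's and III's payoffs gives −7q + 5 = 6q − 2 ⇒ q = 7/13.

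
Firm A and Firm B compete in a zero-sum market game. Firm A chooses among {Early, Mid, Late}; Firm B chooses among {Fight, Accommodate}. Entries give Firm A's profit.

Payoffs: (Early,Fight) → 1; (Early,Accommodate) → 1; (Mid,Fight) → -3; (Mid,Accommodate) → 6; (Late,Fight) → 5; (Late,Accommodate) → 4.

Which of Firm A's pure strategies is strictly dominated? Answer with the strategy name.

Early

Late gives a strictly higher payoff than Early against every column: 5 > 1, 4 > 1.
So Early is strictly dominated and Firm A never plays it.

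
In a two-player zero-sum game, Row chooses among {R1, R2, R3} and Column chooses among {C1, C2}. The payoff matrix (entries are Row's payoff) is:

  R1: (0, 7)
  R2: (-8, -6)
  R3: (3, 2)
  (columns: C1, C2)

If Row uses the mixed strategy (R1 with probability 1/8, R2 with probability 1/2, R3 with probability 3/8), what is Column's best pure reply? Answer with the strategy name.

If Column plays C1, Row's expected payoff is (1/8)·0 + (1/2)·(-8) + (3/8)·3 = -23/8.
If Column plays C2, Row's expected payoff is (1/8)·7 + (1/2)·(-6) + (3/8)·2 = -11/8.
Column minimizes Row's payoff; the smallest is -23/8, so the best response is C1.

C1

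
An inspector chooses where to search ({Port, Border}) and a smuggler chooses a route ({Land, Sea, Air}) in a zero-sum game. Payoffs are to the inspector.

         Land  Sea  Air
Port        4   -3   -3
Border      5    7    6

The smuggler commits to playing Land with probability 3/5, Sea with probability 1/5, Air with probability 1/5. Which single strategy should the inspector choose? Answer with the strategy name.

Expected payoff of Port: (3/5)·4 + (1/5)·(-3) + (1/5)·(-3) = 6/5.
Expected payoff of Border: (3/5)·5 + (1/5)·7 + (1/5)·6 = 28/5.
The largest is 28/5, so the inspector's best response is Border.

Border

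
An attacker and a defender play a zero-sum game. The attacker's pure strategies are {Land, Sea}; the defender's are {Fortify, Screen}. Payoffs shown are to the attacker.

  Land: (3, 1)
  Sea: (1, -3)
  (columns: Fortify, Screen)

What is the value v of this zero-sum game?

1

Row minima: Land → 1, Sea → -3; maximin = 1.
Column maxima: Fortify → 3, Screen → 1; minimax = 1.
Since maximin = minimax = 1, there is a saddle point and the value is 1.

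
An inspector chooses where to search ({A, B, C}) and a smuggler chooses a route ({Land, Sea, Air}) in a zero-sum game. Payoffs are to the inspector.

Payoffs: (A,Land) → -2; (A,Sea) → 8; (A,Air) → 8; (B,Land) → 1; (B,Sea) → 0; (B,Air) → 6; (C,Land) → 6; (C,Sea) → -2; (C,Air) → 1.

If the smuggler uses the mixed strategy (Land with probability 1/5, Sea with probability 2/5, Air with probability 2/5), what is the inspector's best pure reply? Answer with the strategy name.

A

Expected payoff of A: (1/5)·(-2) + (2/5)·8 + (2/5)·8 = 6.
Expected payoff of B: (1/5)·1 + (2/5)·0 + (2/5)·6 = 13/5.
Expected payoff of C: (1/5)·6 + (2/5)·(-2) + (2/5)·1 = 4/5.
The largest is 6, so the inspector's best response is A.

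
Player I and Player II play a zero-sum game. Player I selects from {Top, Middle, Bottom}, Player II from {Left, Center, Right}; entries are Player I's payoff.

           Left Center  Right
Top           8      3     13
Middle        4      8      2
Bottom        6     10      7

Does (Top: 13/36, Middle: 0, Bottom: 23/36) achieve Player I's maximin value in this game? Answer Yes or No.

No

Against Left this mix gives (13/36)·8 + (23/36)·6 = 121/18.
Against Center this mix gives (13/36)·3 + (23/36)·10 = 269/36.
Against Right this mix gives (13/36)·13 + (23/36)·7 = 55/6.
Player II will play Left, holding Player I to 121/18. Shifting weight toward the row that does better against Left would raise this floor (the equalizing mix achieves 62/9 against both Left and Center), so the proposed strategy is not optimal.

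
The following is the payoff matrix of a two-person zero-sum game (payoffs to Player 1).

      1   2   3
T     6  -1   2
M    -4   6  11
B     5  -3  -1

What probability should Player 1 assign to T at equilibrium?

10/17

Row minima: T → -1, M → -4, B → -3; maximin = -1.
Column maxima: 1 → 6, 2 → 6, 3 → 11; minimax = 6.
-1 ≠ 6, so there is no saddle point; optimal play is mixed.
B is strictly dominated by T, so Player 1 never plays it.
3 is strictly dominated by 2 (it gives Player 1 strictly more in every row), so Player 2 never plays it.
On the remaining 2×2 (T, M vs 1, 2):
Let Player 1 play T with probability p. Expected payoff against 1: 6p + (-4)(1−p) = 10p − 4; against 2: (-1)p + 6(1−p) = −7p + 6.
Setting these equal: 10p − 4 = −7p + 6 ⇒ 17p = 10 ⇒ p = 10/17, and the value is (10)·(10/17) − 4 = 32/17.
For Player 2: with q = P(1), equating T's and M's payoffs gives 7q − 1 = −10q + 6 ⇒ q = 7/17.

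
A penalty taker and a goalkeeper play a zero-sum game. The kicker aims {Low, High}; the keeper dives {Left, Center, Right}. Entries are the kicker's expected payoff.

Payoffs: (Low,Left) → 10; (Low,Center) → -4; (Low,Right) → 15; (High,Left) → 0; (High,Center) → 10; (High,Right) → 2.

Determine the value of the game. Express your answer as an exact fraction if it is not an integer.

Row minima: Low → -4, High → 0; maximin = 0.
Column maxima: Left → 10, Center → 10, Right → 15; minimax = 10.
0 ≠ 10, so there is no saddle point; optimal play is mixed.
Right is strictly dominated by Left (it gives the kicker strictly more in every row), so the keeper never plays it.
On the remaining 2×2 (Low, High vs Left, Center):
Let the kicker play Low with probability p. Expected payoff against Left: 10p + 0(1−p) = 10p; against Center: (-4)p + 10(1−p) = −14p + 10.
Setting these equal: 10p = −14p + 10 ⇒ 24p = 10 ⇒ p = 5/12, and the value is (10)·(5/12) = 25/6.
For the keeper: with q = P(Left), equating Low's and High's payoffs gives 14q − 4 = −10q + 10 ⇒ q = 7/12.

25/6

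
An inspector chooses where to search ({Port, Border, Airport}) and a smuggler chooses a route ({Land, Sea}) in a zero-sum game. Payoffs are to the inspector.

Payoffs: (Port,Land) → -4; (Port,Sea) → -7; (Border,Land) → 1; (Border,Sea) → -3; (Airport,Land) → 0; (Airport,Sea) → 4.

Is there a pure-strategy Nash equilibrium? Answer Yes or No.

Row minima: Port → -7, Border → -3, Airport → 0; maximin = 0.
Column maxima: Land → 1, Sea → 4; minimax = 1.
0 ≠ 1, so no pure-strategy equilibrium exists.

No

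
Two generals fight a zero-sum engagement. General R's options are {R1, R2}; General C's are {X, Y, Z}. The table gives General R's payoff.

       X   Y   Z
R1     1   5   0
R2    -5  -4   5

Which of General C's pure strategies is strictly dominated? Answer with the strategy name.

Y

X holds General R's payoff strictly below Y in every row: 1 < 5, -5 < -4.
So Y is strictly dominated for General C.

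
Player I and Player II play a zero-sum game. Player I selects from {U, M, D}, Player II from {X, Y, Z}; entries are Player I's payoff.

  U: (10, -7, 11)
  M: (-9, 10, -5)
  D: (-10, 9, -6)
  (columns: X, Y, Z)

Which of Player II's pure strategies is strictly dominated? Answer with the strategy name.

X holds Player I's payoff strictly below Z in every row: 10 < 11, -9 < -5, -10 < -6.
So Z is strictly dominated for Player II.

Z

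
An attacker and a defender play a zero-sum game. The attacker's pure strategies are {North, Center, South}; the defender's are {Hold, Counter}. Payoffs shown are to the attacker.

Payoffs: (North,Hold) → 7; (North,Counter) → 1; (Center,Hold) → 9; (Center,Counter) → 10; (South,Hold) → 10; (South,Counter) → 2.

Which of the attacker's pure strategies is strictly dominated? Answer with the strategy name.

North

Center gives a strictly higher payoff than North against every column: 9 > 7, 10 > 1.
So North is strictly dominated and the attacker never plays it.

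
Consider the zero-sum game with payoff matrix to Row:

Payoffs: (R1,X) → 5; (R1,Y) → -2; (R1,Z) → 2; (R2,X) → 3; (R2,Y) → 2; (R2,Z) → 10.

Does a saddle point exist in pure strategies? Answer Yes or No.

Yes

Row minima: R1 → -2, R2 → 2; maximin = 2.
Column maxima: X → 5, Y → 2, Z → 10; minimax = 2.
maximin = minimax = 2, so a saddle point exists.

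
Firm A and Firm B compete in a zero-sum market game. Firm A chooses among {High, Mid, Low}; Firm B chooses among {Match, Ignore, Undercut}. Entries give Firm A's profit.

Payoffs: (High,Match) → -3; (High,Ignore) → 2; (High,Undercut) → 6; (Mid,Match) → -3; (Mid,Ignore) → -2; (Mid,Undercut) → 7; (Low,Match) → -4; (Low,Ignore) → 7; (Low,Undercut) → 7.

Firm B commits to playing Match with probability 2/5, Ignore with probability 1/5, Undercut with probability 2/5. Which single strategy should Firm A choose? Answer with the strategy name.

Expected payoff of High: (2/5)·(-3) + (1/5)·2 + (2/5)·6 = 8/5.
Expected payoff of Mid: (2/5)·(-3) + (1/5)·(-2) + (2/5)·7 = 6/5.
Expected payoff of Low: (2/5)·(-4) + (1/5)·7 + (2/5)·7 = 13/5.
The largest is 13/5, so Firm A's best response is Low.

Low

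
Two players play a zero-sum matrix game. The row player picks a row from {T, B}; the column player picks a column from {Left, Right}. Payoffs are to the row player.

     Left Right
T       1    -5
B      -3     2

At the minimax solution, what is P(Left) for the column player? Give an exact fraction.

7/11

Row minima: T → -5, B → -3; maximin = -3.
Column maxima: Left → 1, Right → 2; minimax = 1.
-3 ≠ 1, so there is no saddle point; optimal play is mixed.
Let the row player play T with probability p. Expected payoff against Left: 1p + (-3)(1−p) = 4p − 3; against Right: (-5)p + 2(1−p) = −7p + 2.
Setting these equal: 4p − 3 = −7p + 2 ⇒ 11p = 5 ⇒ p = 5/11, and the value is (4)·(5/11) − 3 = -13/11.
For the column player: with q = P(Left), equating T's and B's payoffs gives 6q − 5 = −5q + 2 ⇒ q = 7/11.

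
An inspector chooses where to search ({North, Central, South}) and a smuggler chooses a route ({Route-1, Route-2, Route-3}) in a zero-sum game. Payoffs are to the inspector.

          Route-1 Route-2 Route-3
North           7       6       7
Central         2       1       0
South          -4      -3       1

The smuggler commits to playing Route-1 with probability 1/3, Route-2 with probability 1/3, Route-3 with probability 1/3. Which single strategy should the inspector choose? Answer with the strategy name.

North

Expected payoff of North: (1/3)·7 + (1/3)·6 + (1/3)·7 = 20/3.
Expected payoff of Central: (1/3)·2 + (1/3)·1 + (1/3)·0 = 1.
Expected payoff of South: (1/3)·(-4) + (1/3)·(-3) + (1/3)·1 = -2.
The largest is 20/3, so the inspector's best response is North.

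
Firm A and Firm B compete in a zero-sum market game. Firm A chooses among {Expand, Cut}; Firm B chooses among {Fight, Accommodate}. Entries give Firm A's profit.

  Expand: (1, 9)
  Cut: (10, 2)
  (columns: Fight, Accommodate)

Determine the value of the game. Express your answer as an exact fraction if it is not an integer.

11/2

Row minima: Expand → 1, Cut → 2; maximin = 2.
Column maxima: Fight → 10, Accommodate → 9; minimax = 9.
2 ≠ 9, so there is no saddle point; optimal play is mixed.
Let Firm A play Expand with probability p. Expected payoff against Fight: 1p + 10(1−p) = −9p + 10; against Accommodate: 9p + 2(1−p) = 7p + 2.
Setting these equal: −9p + 10 = 7p + 2 ⇒ −16p = -8 ⇒ p = 1/2, and the value is (-9)·(1/2) + 10 = 11/2.
For Firm B: with q = P(Fight), equating Expand's and Cut's payoffs gives −8q + 9 = 8q + 2 ⇒ q = 7/16.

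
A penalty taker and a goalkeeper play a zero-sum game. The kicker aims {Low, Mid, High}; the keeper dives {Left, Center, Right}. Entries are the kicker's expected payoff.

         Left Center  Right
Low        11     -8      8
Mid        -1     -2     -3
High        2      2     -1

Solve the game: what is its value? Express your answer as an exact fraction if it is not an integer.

Row minima: Low → -8, Mid → -3, High → -1; maximin = -1.
Column maxima: Left → 11, Center → 2, Right → 8; minimax = 2.
-1 ≠ 2, so there is no saddle point; optimal play is mixed.
Mid is strictly dominated by High, so the kicker never plays it.
Left is strictly dominated by Right (it gives the kicker strictly more in every row), so the keeper never plays it.
On the remaining 2×2 (Low, High vs Center, Right):
Let the kicker play Low with probability p. Expected payoff against Center: (-8)p + 2(1−p) = −10p + 2; against Right: 8p + (-1)(1−p) = 9p − 1.
Setting these equal: −10p + 2 = 9p − 1 ⇒ −19p = -3 ⇒ p = 3/19, and the value is (-10)·(3/19) + 2 = 8/19.
For the keeper: with q = P(Center), equating Low's and High's payoffs gives −16q + 8 = 3q − 1 ⇒ q = 9/19.

8/19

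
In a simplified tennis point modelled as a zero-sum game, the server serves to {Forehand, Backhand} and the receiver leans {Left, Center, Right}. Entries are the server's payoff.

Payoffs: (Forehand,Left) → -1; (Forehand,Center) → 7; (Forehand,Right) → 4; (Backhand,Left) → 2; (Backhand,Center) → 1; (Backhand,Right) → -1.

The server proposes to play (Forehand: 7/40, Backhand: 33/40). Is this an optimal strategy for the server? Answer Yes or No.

Against Left this mix gives (7/40)·(-1) + (33/40)·2 = 59/40.
Against Center this mix gives (7/40)·7 + (33/40)·1 = 41/20.
Against Right this mix gives (7/40)·4 + (33/40)·(-1) = -1/8.
The receiver will play Right, holding the server to -1/8. Shifting weight toward the row that does better against Right would raise this floor (the equalizing mix achieves 7/8 against both Right and Left), so the proposed strategy is not optimal.

No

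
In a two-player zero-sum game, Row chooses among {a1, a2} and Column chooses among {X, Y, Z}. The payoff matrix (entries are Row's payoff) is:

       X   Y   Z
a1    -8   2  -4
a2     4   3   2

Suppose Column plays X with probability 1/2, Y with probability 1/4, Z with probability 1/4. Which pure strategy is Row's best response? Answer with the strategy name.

Expected payoff of a1: (1/2)·(-8) + (1/4)·2 + (1/4)·(-4) = -9/2.
Expected payoff of a2: (1/2)·4 + (1/4)·3 + (1/4)·2 = 13/4.
The largest is 13/4, so Row's best response is a2.

a2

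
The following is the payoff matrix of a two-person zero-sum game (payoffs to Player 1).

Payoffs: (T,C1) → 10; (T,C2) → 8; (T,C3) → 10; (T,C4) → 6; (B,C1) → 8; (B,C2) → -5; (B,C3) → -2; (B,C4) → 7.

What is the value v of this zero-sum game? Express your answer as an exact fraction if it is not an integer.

Row minima: T → 6, B → -5; maximin = 6.
Column maxima: C1 → 10, C2 → 8, C3 → 10, C4 → 7; minimax = 7.
6 ≠ 7, so there is no saddle point; optimal play is mixed.
C1 is strictly dominated by C2 (it gives Player 1 strictly more in every row), so Player 2 never plays it.
C3 is strictly dominated by C2 (it gives Player 1 strictly more in every row), so Player 2 never plays it.
On the remaining 2×2 (T, B vs C2, C4):
Let Player 1 play T with probability p. Expected payoff against C2: 8p + (-5)(1−p) = 13p − 5; against C4: 6p + 7(1−p) = −p + 7.
Setting these equal: 13p − 5 = −p + 7 ⇒ 14p = 12 ⇒ p = 6/7, and the value is (13)·(6/7) − 5 = 43/7.
For Player 2: with q = P(C2), equating T's and B's payoffs gives 2q + 6 = −12q + 7 ⇒ q = 1/14.

43/7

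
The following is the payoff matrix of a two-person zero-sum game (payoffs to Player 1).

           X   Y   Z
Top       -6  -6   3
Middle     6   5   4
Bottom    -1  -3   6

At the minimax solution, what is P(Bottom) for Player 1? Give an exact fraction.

1/10

Row minima: Top → -6, Middle → 4, Bottom → -3; maximin = 4.
Column maxima: X → 6, Y → 5, Z → 6; minimax = 5.
4 ≠ 5, so there is no saddle point; optimal play is mixed.
Top is strictly dominated by Middle, so Player 1 never plays it.
With Top eliminated, X is strictly dominated by Y (it gives Player 1 strictly more in every remaining row), so Player 2 never plays it.
On the remaining 2×2 (Middle, Bottom vs Y, Z):
Let Player 1 play Middle with probability p. Expected payoff against Y: 5p + (-3)(1−p) = 8p − 3; against Z: 4p + 6(1−p) = −2p + 6.
Setting these equal: 8p − 3 = −2p + 6 ⇒ 10p = 9 ⇒ p = 9/10, and the value is (8)·(9/10) − 3 = 21/5.
For Player 2: with q = P(Y), equating Middle's and Bottom's payoffs gives q + 4 = −9q + 6 ⇒ q = 1/5.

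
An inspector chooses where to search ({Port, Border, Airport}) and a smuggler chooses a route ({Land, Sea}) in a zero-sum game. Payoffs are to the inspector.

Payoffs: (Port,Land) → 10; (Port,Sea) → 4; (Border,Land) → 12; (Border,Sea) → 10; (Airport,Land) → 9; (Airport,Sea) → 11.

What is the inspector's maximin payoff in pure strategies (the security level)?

10

Row minima: Port → 4, Border → 10, Airport → 9.
The best of these is 10.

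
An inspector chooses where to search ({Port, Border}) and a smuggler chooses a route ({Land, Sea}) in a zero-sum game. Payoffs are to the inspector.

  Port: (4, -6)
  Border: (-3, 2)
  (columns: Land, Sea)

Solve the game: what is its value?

Row minima: Port → -6, Border → -3; maximin = -3.
Column maxima: Land → 4, Sea → 2; minimax = 2.
-3 ≠ 2, so there is no saddle point; optimal play is mixed.
Let the inspector play Port with probability p. Expected payoff against Land: 4p + (-3)(1−p) = 7p − 3; against Sea: (-6)p + 2(1−p) = −8p + 2.
Setting these equal: 7p − 3 = −8p + 2 ⇒ 15p = 5 ⇒ p = 1/3, and the value is (7)·(1/3) − 3 = -2/3.
For the smuggler: with q = P(Land), equating Port's and Border's payoffs gives 10q − 6 = −5q + 2 ⇒ q = 8/15.

-2/3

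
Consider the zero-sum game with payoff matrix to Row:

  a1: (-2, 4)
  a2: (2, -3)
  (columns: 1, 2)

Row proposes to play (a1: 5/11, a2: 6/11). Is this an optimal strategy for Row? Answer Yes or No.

Yes

Against 1 this mix gives (5/11)·(-2) + (6/11)·2 = 2/11.
Against 2 this mix gives (5/11)·4 + (6/11)·(-3) = 2/11.
All of Column's active replies (1, 2) yield 2/11, and no column does worse for Row. The mix makes Column indifferent and guarantees 2/11, so it is optimal.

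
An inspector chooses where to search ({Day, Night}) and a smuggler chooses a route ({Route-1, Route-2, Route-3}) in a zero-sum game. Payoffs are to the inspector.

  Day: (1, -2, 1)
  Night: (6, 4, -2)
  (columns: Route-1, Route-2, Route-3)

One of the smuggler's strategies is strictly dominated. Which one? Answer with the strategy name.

Route-2 holds the inspector's payoff strictly below Route-1 in every row: -2 < 1, 4 < 6.
So Route-1 is strictly dominated for the smuggler.

Route-1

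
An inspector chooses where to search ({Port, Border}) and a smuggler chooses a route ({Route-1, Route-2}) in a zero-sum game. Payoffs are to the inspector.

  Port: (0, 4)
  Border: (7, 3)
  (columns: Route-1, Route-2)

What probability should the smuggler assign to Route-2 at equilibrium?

Row minima: Port → 0, Border → 3; maximin = 3.
Column maxima: Route-1 → 7, Route-2 → 4; minimax = 4.
3 ≠ 4, so there is no saddle point; optimal play is mixed.
Let the inspector play Port with probability p. Expected payoff against Route-1: 0p + 7(1−p) = −7p + 7; against Route-2: 4p + 3(1−p) = p + 3.
Setting these equal: −7p + 7 = p + 3 ⇒ −8p = -4 ⇒ p = 1/2, and the value is (-7)·(1/2) + 7 = 7/2.
For the smuggler: with q = P(Route-1), equating Port's and Border's payoffs gives −4q + 4 = 4q + 3 ⇒ q = 1/8.

7/8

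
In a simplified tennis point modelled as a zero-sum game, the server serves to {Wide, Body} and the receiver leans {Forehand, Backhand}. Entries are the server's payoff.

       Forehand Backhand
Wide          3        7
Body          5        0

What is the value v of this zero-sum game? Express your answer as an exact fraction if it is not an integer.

Row minima: Wide → 3, Body → 0; maximin = 3.
Column maxima: Forehand → 5, Backhand → 7; minimax = 5.
3 ≠ 5, so there is no saddle point; optimal play is mixed.
Let the server play Wide with probability p. Expected payoff against Forehand: 3p + 5(1−p) = −2p + 5; against Backhand: 7p + 0(1−p) = 7p.
Setting these equal: −2p + 5 = 7p ⇒ −9p = -5 ⇒ p = 5/9, and the value is (-2)·(5/9) + 5 = 35/9.
For the receiver: with q = P(Forehand), equating Wide's and Body's payoffs gives −4q + 7 = 5q ⇒ q = 7/9.

35/9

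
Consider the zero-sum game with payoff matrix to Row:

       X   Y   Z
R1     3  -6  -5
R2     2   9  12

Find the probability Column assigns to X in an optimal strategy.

Row minima: R1 → -6, R2 → 2; maximin = 2.
Column maxima: X → 3, Y → 9, Z → 12; minimax = 3.
2 ≠ 3, so there is no saddle point; optimal play is mixed.
Z is strictly dominated by Y (it gives Row strictly more in every row), so Column never plays it.
On the remaining 2×2 (R1, R2 vs X, Y):
Let Row play R1 with probability p. Expected payoff against X: 3p + 2(1−p) = p + 2; against Y: (-6)p + 9(1−p) = −15p + 9.
Setting these equal: p + 2 = −15p + 9 ⇒ 16p = 7 ⇒ p = 7/16, and the value is (1)·(7/16) + 2 = 39/16.
For Column: with q = P(X), equating R1's and R2's payoffs gives 9q − 6 = −7q + 9 ⇒ q = 15/16.

15/16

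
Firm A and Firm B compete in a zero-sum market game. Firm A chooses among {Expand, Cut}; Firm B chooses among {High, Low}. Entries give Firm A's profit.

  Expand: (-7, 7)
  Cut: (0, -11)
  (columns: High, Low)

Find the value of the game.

Row minima: Expand → -7, Cut → -11; maximin = -7.
Column maxima: High → 0, Low → 7; minimax = 0.
-7 ≠ 0, so there is no saddle point; optimal play is mixed.
Let Firm A play Expand with probability p. Expected payoff against High: (-7)p + 0(1−p) = −7p; against Low: 7p + (-11)(1−p) = 18p − 11.
Setting these equal: −7p = 18p − 11 ⇒ −25p = -11 ⇒ p = 11/25, and the value is (-7)·(11/25) = -77/25.
For Firm B: with q = P(High), equating Expand's and Cut's payoffs gives −14q + 7 = 11q − 11 ⇒ q = 18/25.

-77/25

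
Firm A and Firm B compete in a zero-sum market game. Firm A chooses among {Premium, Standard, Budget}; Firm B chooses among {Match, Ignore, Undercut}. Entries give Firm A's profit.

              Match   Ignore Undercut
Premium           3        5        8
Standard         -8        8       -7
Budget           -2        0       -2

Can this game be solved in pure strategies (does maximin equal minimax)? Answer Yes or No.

Yes

Row minima: Premium → 3, Standard → -8, Budget → -2; maximin = 3.
Column maxima: Match → 3, Ignore → 8, Undercut → 8; minimax = 3.
maximin = minimax = 3, so a saddle point exists.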